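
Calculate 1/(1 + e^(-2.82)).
0.9437

sigmoid(2.82) = 1/(1 + e^(-2.82)) = 1/(1 + 0.05961) = 0.9437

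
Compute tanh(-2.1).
-0.9705

tanh(-2.1) = (e^(-2.1) - e^(2.1))/(e^(-2.1) + e^(2.1)) = -0.9705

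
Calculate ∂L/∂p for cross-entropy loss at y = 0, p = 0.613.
∂L/∂p = 2.584

∂L/∂p = -y/p + (1-y)/(1-p) = 0 + 1/0.387 = 2.584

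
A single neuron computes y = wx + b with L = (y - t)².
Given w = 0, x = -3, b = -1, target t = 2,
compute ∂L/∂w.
∂L/∂w = 18

y = wx + b = (0)(-3) + -1 = -1
∂L/∂y = 2(y - t) = 2(-1 - 2) = -6
∂y/∂w = x = -3
∂L/∂w = ∂L/∂y · ∂y/∂w = -6 × -3 = 18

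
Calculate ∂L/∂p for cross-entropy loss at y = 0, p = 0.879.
∂L/∂p = 8.264

∂L/∂p = -y/p + (1-y)/(1-p) = 0 + 1/0.121 = 8.264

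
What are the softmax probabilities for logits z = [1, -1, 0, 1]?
p = [0.3995, 0.0541, 0.147, 0.3995]

exp(z) = [2.718, 0.3679, 1, 2.718]
Sum = 6.804
p = [0.3995, 0.0541, 0.147, 0.3995]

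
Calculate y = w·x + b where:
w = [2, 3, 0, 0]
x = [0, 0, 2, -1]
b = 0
y = 0

y = (2)(0) + (3)(0) + (0)(2) + (0)(-1) + 0 = 0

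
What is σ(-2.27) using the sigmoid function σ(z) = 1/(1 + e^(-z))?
0.09364

sigmoid(-2.27) = 1/(1 + e^(2.27)) = 1/(1 + 9.679) = 0.09364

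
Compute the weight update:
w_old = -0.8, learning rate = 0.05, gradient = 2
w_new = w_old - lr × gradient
w_new = -0.9

w_new = w - η·∂L/∂w = -0.8 - 0.05×(2) = -0.8 - (0.1) = -0.9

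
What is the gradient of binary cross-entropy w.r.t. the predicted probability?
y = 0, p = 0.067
∂L/∂p = 1.072

∂L/∂p = -y/p + (1-y)/(1-p) = 0 + 1/0.933 = 1.072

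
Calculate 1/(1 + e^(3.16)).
0.0407

sigmoid(-3.16) = 1/(1 + e^(3.16)) = 1/(1 + 23.57) = 0.0407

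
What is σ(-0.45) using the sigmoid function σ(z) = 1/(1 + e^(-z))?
0.3894

sigmoid(-0.45) = 1/(1 + e^(0.45)) = 1/(1 + 1.568) = 0.3894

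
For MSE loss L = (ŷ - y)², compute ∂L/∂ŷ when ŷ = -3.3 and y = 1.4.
∂L/∂ŷ = -9.4

∂L/∂ŷ = 2(ŷ - y) = 2(-3.3 - 1.4) = 2(-4.7) = -9.4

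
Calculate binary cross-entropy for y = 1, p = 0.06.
L = 2.813

L = -1·log(0.06) - 0·log(0.94) = -log(0.06) = 2.813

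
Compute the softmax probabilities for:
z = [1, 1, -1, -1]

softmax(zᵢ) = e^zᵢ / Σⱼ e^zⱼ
p = [0.4404, 0.4404, 0.0596, 0.0596]

exp(z) = [2.718, 2.718, 0.3679, 0.3679]
Sum = 6.172
p = [0.4404, 0.4404, 0.0596, 0.0596]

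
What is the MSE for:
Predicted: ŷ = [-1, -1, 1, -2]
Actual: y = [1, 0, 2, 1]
MSE = 3.75

MSE = (1/4)((-1-1)² + (-1-0)² + (1-2)² + (-2-1)²) = (1/4)(4 + 1 + 1 + 9) = 3.75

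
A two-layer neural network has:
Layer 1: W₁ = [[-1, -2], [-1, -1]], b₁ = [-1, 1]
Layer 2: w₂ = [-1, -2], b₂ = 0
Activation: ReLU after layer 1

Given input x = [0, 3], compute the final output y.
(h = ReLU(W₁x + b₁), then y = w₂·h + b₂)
y = 0

Layer 1 pre-activation: z₁ = [-7, -2]
After ReLU: h = [0, 0]
Layer 2 output: y = -1×0 + -2×0 + 0 = 0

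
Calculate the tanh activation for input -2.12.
-0.9716

tanh(-2.12) = (e^(-2.12) - e^(2.12))/(e^(-2.12) + e^(2.12)) = -0.9716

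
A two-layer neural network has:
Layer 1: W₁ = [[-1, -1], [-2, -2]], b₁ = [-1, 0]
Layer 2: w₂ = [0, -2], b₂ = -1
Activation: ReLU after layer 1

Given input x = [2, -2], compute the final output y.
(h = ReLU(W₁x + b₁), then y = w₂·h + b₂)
y = -1

Layer 1 pre-activation: z₁ = [-1, 0]
After ReLU: h = [0, 0]
Layer 2 output: y = 0×0 + -2×0 + -1 = -1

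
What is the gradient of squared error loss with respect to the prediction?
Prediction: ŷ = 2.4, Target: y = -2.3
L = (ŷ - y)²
∂L/∂ŷ = 9.4

∂L/∂ŷ = 2(ŷ - y) = 2(2.4 - -2.3) = 2(4.7) = 9.4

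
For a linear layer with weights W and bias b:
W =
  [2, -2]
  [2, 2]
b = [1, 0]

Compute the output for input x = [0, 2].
y = [-3, 4]

Wx = [2×0 + -2×2, 2×0 + 2×2]
   = [-4, 4]
y = Wx + b = [-4 + 1, 4 + 0] = [-3, 4]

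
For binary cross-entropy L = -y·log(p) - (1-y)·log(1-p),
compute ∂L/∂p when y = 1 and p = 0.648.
∂L/∂p = -1.543

∂L/∂p = -y/p + (1-y)/(1-p) = -1/0.648 + 0 = -1.543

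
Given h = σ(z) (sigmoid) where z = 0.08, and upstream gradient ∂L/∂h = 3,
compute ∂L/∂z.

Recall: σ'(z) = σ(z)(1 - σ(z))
∂L/∂z = 0.7488

σ(0.08) = 0.52
σ'(0.08) = σ(0.08)(1 - σ(0.08)) = 0.52 × 0.48 = 0.2496
∂L/∂z = ∂L/∂h · σ'(z) = 3 × 0.2496 = 0.7488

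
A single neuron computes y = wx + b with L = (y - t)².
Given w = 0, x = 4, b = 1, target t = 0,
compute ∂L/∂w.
∂L/∂w = 8

y = wx + b = (0)(4) + 1 = 1
∂L/∂y = 2(y - t) = 2(1 - 0) = 2
∂y/∂w = x = 4
∂L/∂w = ∂L/∂y · ∂y/∂w = 2 × 4 = 8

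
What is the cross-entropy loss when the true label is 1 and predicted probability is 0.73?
L = 0.3147

L = -1·log(0.73) - 0·log(0.27) = -log(0.73) = 0.3147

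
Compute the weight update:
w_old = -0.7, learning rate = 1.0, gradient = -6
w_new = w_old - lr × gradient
w_new = 5.3

w_new = w - η·∂L/∂w = -0.7 - 1.0×(-6) = -0.7 - (-6) = 5.3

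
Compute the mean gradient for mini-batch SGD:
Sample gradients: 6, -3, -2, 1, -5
Average gradient = -0.6

Average = (1/5)(6 + -3 + -2 + 1 + -5) = -3/5 = -0.6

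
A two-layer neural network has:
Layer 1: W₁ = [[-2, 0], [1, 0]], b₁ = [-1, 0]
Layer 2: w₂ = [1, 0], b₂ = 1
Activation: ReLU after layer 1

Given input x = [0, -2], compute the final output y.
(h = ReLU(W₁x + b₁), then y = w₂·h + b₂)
y = 1

Layer 1 pre-activation: z₁ = [-1, 0]
After ReLU: h = [0, 0]
Layer 2 output: y = 1×0 + 0×0 + 1 = 1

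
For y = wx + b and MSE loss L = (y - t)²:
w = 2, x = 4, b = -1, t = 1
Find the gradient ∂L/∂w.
∂L/∂w = 48

y = wx + b = (2)(4) + -1 = 7
∂L/∂y = 2(y - t) = 2(7 - 1) = 12
∂y/∂w = x = 4
∂L/∂w = ∂L/∂y · ∂y/∂w = 12 × 4 = 48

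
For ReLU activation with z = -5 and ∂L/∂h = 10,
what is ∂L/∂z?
∂L/∂z = 0

h = ReLU(-5) = 0
Since z < 0: ∂h/∂z = 0
∂L/∂z = ∂L/∂h · ∂h/∂z = 10 × 0 = 0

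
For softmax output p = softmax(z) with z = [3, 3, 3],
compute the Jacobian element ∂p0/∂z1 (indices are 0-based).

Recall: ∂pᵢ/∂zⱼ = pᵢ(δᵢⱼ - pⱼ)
∂p0/∂z1 = -0.1111

p = softmax(z) = [0.3333, 0.3333, 0.3333]
p0 = 0.3333, p1 = 0.3333

∂p0/∂z1 = -p0 × p1 = -0.3333 × 0.3333 = -0.1111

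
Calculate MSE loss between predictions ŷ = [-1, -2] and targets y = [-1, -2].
MSE = 0

MSE = (1/2)((-1--1)² + (-2--2)²) = (1/2)(0 + 0) = 0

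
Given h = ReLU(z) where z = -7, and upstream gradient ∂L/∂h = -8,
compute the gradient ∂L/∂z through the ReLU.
∂L/∂z = 0

h = ReLU(-7) = 0
Since z < 0: ∂h/∂z = 0
∂L/∂z = ∂L/∂h · ∂h/∂z = -8 × 0 = 0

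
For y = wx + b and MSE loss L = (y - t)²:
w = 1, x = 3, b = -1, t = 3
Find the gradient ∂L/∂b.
∂L/∂b = -2

y = wx + b = (1)(3) + -1 = 2
∂L/∂y = 2(y - t) = 2(2 - 3) = -2
∂y/∂b = 1
∂L/∂b = ∂L/∂y · ∂y/∂b = -2 × 1 = -2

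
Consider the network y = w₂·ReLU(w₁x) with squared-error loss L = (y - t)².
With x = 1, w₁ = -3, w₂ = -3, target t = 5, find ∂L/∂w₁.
∂L/∂w₁ = 0

Forward pass:
z = w₁x = -3×1 = -3
h = ReLU(-3) = 0
y = w₂h = -3×0 = 0

Backward pass:
∂L/∂y = 2(y - t) = 2(0 - 5) = -10
∂y/∂h = w₂ = -3
∂h/∂z = 0 (ReLU derivative)
∂z/∂w₁ = x = 1

∂L/∂w₁ = -10 × -3 × 0 × 1 = 0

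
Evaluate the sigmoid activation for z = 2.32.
0.9105

sigmoid(2.32) = 1/(1 + e^(-2.32)) = 1/(1 + 0.09827) = 0.9105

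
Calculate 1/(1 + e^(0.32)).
0.4207

sigmoid(-0.32) = 1/(1 + e^(0.32)) = 1/(1 + 1.377) = 0.4207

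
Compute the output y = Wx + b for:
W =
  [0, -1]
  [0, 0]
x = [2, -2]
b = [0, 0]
y = [2, 0]

Wx = [0×2 + -1×-2, 0×2 + 0×-2]
   = [2, 0]
y = Wx + b = [2 + 0, 0 + 0] = [2, 0]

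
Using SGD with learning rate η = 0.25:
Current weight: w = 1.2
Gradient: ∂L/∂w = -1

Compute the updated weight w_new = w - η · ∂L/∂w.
w_new = 1.45

w_new = w - η·∂L/∂w = 1.2 - 0.25×(-1) = 1.2 - (-0.25) = 1.45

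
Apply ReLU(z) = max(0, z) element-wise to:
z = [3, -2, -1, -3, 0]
h = [3, 0, 0, 0, 0]

ReLU applied element-wise: max(0,3)=3, max(0,-2)=0, max(0,-1)=0, max(0,-3)=0, max(0,0)=0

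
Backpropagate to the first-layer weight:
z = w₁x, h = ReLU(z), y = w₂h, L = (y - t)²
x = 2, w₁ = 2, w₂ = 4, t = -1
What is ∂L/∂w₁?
∂L/∂w₁ = 272

Forward pass:
z = w₁x = 2×2 = 4
h = ReLU(4) = 4
y = w₂h = 4×4 = 16

Backward pass:
∂L/∂y = 2(y - t) = 2(16 - -1) = 34
∂y/∂h = w₂ = 4
∂h/∂z = 1 (ReLU derivative)
∂z/∂w₁ = x = 2

∂L/∂w₁ = 34 × 4 × 1 × 2 = 272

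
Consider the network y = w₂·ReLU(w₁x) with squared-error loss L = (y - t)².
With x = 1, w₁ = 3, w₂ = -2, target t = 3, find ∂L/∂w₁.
∂L/∂w₁ = 36

Forward pass:
z = w₁x = 3×1 = 3
h = ReLU(3) = 3
y = w₂h = -2×3 = -6

Backward pass:
∂L/∂y = 2(y - t) = 2(-6 - 3) = -18
∂y/∂h = w₂ = -2
∂h/∂z = 1 (ReLU derivative)
∂z/∂w₁ = x = 1

∂L/∂w₁ = -18 × -2 × 1 × 1 = 36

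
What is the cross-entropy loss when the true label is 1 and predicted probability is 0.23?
L = 1.47

L = -1·log(0.23) - 0·log(0.77) = -log(0.23) = 1.47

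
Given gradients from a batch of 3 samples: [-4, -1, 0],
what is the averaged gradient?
Average gradient = -1.667

Average = (1/3)(-4 + -1 + 0) = -5/3 = -1.667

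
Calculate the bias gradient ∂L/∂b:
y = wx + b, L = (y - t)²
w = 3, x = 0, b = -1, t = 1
∂L/∂b = -4

y = wx + b = (3)(0) + -1 = -1
∂L/∂y = 2(y - t) = 2(-1 - 1) = -4
∂y/∂b = 1
∂L/∂b = ∂L/∂y · ∂y/∂b = -4 × 1 = -4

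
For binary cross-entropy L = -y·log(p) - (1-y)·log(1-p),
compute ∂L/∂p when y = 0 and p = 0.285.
∂L/∂p = 1.399

∂L/∂p = -y/p + (1-y)/(1-p) = 0 + 1/0.715 = 1.399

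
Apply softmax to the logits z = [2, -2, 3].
p = [0.2676, 0.0049, 0.7275]

exp(z) = [7.389, 0.1353, 20.09]
Sum = 27.61
p = [0.2676, 0.0049, 0.7275]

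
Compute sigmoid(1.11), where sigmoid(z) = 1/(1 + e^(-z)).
0.7521

sigmoid(1.11) = 1/(1 + e^(-1.11)) = 1/(1 + 0.3296) = 0.7521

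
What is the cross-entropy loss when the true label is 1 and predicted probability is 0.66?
L = 0.4155

L = -1·log(0.66) - 0·log(0.34) = -log(0.66) = 0.4155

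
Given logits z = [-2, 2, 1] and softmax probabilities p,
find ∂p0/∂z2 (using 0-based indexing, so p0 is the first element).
∂p0/∂z2 = -0.003507

p = softmax(z) = [0.01321, 0.7214, 0.2654]
p0 = 0.01321, p2 = 0.2654

∂p0/∂z2 = -p0 × p2 = -0.01321 × 0.2654 = -0.003507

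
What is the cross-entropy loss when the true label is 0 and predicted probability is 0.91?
L = 2.408

L = -0·log(0.91) - 1·log(0.09) = -log(0.09) = 2.408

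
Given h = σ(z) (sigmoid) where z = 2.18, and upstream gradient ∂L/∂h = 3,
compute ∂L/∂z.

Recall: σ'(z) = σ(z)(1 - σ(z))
∂L/∂z = 0.2737

σ(2.18) = 0.8984
σ'(2.18) = σ(2.18)(1 - σ(2.18)) = 0.8984 × 0.1016 = 0.09125
∂L/∂z = ∂L/∂h · σ'(z) = 3 × 0.09125 = 0.2737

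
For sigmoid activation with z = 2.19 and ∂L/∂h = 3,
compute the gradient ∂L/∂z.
∂L/∂z = 0.2716

σ(2.19) = 0.8993
σ'(2.19) = σ(2.19)(1 - σ(2.19)) = 0.8993 × 0.1007 = 0.09052
∂L/∂z = ∂L/∂h · σ'(z) = 3 × 0.09052 = 0.2716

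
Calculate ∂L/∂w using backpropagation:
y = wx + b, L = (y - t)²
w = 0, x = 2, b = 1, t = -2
∂L/∂w = 12

y = wx + b = (0)(2) + 1 = 1
∂L/∂y = 2(y - t) = 2(1 - -2) = 6
∂y/∂w = x = 2
∂L/∂w = ∂L/∂y · ∂y/∂w = 6 × 2 = 12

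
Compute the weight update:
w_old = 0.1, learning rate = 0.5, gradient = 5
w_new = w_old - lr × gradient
w_new = -2.4

w_new = w - η·∂L/∂w = 0.1 - 0.5×(5) = 0.1 - (2.5) = -2.4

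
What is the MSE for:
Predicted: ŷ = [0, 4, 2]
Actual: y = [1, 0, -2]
MSE = 11

MSE = (1/3)((0-1)² + (4-0)² + (2--2)²) = (1/3)(1 + 16 + 16) = 11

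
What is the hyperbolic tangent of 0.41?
0.3885

tanh(0.41) = (e^(0.41) - e^(-0.41))/(e^(0.41) + e^(-0.41)) = 0.3885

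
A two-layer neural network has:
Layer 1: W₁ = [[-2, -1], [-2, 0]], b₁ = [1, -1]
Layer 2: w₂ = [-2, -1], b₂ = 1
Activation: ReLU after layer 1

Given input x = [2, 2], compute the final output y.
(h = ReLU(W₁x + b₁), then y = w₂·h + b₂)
y = 1

Layer 1 pre-activation: z₁ = [-5, -5]
After ReLU: h = [0, 0]
Layer 2 output: y = -2×0 + -1×0 + 1 = 1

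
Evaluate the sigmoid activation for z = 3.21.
0.9612

sigmoid(3.21) = 1/(1 + e^(-3.21)) = 1/(1 + 0.04036) = 0.9612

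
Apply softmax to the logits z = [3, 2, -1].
p = [0.7214, 0.2654, 0.0132]

exp(z) = [20.09, 7.389, 0.3679]
Sum = 27.84
p = [0.7214, 0.2654, 0.0132]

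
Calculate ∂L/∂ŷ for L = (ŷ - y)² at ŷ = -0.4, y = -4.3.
∂L/∂ŷ = 7.8

∂L/∂ŷ = 2(ŷ - y) = 2(-0.4 - -4.3) = 2(3.9) = 7.8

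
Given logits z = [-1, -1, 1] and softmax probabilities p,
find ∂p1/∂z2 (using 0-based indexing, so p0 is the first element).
∂p1/∂z2 = -0.08382

p = softmax(z) = [0.1065, 0.1065, 0.787]
p1 = 0.1065, p2 = 0.787

∂p1/∂z2 = -p1 × p2 = -0.1065 × 0.787 = -0.08382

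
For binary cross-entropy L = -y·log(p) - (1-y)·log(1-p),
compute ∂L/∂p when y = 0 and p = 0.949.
∂L/∂p = 19.61

∂L/∂p = -y/p + (1-y)/(1-p) = 0 + 1/0.051 = 19.61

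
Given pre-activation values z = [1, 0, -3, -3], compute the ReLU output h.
h = [1, 0, 0, 0]

ReLU applied element-wise: max(0,1)=1, max(0,0)=0, max(0,-3)=0, max(0,-3)=0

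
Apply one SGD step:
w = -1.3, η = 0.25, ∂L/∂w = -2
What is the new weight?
w_new = -0.8

w_new = w - η·∂L/∂w = -1.3 - 0.25×(-2) = -1.3 - (-0.5) = -0.8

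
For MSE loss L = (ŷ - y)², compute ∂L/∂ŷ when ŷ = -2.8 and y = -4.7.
∂L/∂ŷ = 3.8

∂L/∂ŷ = 2(ŷ - y) = 2(-2.8 - -4.7) = 2(1.9) = 3.8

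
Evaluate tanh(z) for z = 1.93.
0.9587

tanh(1.93) = (e^(1.93) - e^(-1.93))/(e^(1.93) + e^(-1.93)) = 0.9587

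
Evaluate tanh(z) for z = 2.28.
0.9793

tanh(2.28) = (e^(2.28) - e^(-2.28))/(e^(2.28) + e^(-2.28)) = 0.9793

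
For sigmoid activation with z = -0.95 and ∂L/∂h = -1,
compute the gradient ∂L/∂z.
∂L/∂z = -0.2011

σ(-0.95) = 0.2789
σ'(-0.95) = σ(-0.95)(1 - σ(-0.95)) = 0.2789 × 0.7211 = 0.2011
∂L/∂z = ∂L/∂h · σ'(z) = -1 × 0.2011 = -0.2011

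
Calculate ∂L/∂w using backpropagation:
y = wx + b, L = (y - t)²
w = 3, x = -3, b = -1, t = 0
∂L/∂w = 60

y = wx + b = (3)(-3) + -1 = -10
∂L/∂y = 2(y - t) = 2(-10 - 0) = -20
∂y/∂w = x = -3
∂L/∂w = ∂L/∂y · ∂y/∂w = -20 × -3 = 60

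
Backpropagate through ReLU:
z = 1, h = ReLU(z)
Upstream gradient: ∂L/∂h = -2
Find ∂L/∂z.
∂L/∂z = -2

h = ReLU(1) = 1
Since z > 0: ∂h/∂z = 1
∂L/∂z = ∂L/∂h · ∂h/∂z = -2 × 1 = -2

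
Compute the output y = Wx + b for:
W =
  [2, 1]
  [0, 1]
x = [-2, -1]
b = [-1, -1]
y = [-6, -2]

Wx = [2×-2 + 1×-1, 0×-2 + 1×-1]
   = [-5, -1]
y = Wx + b = [-5 + -1, -1 + -1] = [-6, -2]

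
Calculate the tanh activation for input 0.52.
0.4777

tanh(0.52) = (e^(0.52) - e^(-0.52))/(e^(0.52) + e^(-0.52)) = 0.4777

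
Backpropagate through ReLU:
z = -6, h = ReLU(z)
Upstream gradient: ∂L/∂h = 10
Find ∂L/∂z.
∂L/∂z = 0

h = ReLU(-6) = 0
Since z < 0: ∂h/∂z = 0
∂L/∂z = ∂L/∂h · ∂h/∂z = 10 × 0 = 0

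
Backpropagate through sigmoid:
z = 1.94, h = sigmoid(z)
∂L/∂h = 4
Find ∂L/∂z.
∂L/∂z = 0.4394

σ(1.94) = 0.8744
σ'(1.94) = σ(1.94)(1 - σ(1.94)) = 0.8744 × 0.1256 = 0.1099
∂L/∂z = ∂L/∂h · σ'(z) = 4 × 0.1099 = 0.4394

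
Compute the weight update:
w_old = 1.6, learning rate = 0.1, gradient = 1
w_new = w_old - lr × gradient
w_new = 1.5

w_new = w - η·∂L/∂w = 1.6 - 0.1×(1) = 1.6 - (0.1) = 1.5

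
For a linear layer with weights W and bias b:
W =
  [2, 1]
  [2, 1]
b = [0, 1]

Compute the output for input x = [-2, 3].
y = [-1, 0]

Wx = [2×-2 + 1×3, 2×-2 + 1×3]
   = [-1, -1]
y = Wx + b = [-1 + 0, -1 + 1] = [-1, 0]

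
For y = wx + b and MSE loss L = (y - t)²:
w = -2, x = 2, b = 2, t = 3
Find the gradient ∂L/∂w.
∂L/∂w = -20

y = wx + b = (-2)(2) + 2 = -2
∂L/∂y = 2(y - t) = 2(-2 - 3) = -10
∂y/∂w = x = 2
∂L/∂w = ∂L/∂y · ∂y/∂w = -10 × 2 = -20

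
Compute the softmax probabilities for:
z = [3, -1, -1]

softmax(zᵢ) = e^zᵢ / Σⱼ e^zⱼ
p = [0.9647, 0.0177, 0.0177]

exp(z) = [20.09, 0.3679, 0.3679]
Sum = 20.82
p = [0.9647, 0.0177, 0.0177]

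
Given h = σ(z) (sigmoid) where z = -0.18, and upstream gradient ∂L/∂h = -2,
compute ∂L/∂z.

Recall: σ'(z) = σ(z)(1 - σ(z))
∂L/∂z = -0.496

σ(-0.18) = 0.4551
σ'(-0.18) = σ(-0.18)(1 - σ(-0.18)) = 0.4551 × 0.5449 = 0.248
∂L/∂z = ∂L/∂h · σ'(z) = -2 × 0.248 = -0.496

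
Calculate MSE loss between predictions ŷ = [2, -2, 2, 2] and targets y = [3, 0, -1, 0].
MSE = 4.5

MSE = (1/4)((2-3)² + (-2-0)² + (2--1)² + (2-0)²) = (1/4)(1 + 4 + 9 + 4) = 4.5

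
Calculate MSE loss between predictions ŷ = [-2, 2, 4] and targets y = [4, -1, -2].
MSE = 27

MSE = (1/3)((-2-4)² + (2--1)² + (4--2)²) = (1/3)(36 + 9 + 36) = 27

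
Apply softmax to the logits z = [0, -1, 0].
p = [0.4223, 0.1554, 0.4223]

exp(z) = [1, 0.3679, 1]
Sum = 2.368
p = [0.4223, 0.1554, 0.4223]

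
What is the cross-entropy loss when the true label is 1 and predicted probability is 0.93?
L = 0.07257

L = -1·log(0.93) - 0·log(0.07) = -log(0.93) = 0.07257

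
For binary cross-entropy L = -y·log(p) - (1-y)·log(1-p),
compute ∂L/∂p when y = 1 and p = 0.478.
∂L/∂p = -2.092

∂L/∂p = -y/p + (1-y)/(1-p) = -1/0.478 + 0 = -2.092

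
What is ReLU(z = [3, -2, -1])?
h = [3, 0, 0]

ReLU applied element-wise: max(0,3)=3, max(0,-2)=0, max(0,-1)=0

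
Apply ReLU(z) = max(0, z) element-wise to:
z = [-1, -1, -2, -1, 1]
h = [0, 0, 0, 0, 1]

ReLU applied element-wise: max(0,-1)=0, max(0,-1)=0, max(0,-2)=0, max(0,-1)=0, max(0,1)=1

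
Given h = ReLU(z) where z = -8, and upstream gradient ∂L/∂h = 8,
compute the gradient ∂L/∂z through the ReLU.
∂L/∂z = 0

h = ReLU(-8) = 0
Since z < 0: ∂h/∂z = 0
∂L/∂z = ∂L/∂h · ∂h/∂z = 8 × 0 = 0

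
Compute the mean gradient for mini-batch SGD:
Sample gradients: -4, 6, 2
Average gradient = 1.333

Average = (1/3)(-4 + 6 + 2) = 4/3 = 1.333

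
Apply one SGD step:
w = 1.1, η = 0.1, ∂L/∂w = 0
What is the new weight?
w_new = 1.1

w_new = w - η·∂L/∂w = 1.1 - 0.1×(0) = 1.1 - (0) = 1.1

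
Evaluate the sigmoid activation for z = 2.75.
0.9399

sigmoid(2.75) = 1/(1 + e^(-2.75)) = 1/(1 + 0.06393) = 0.9399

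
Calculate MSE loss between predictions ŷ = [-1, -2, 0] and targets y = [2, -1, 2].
MSE = 4.667

MSE = (1/3)((-1-2)² + (-2--1)² + (0-2)²) = (1/3)(9 + 1 + 4) = 4.667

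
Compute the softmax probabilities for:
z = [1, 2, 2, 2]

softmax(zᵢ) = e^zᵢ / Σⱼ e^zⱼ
p = [0.1092, 0.2969, 0.2969, 0.2969]

exp(z) = [2.718, 7.389, 7.389, 7.389]
Sum = 24.89
p = [0.1092, 0.2969, 0.2969, 0.2969]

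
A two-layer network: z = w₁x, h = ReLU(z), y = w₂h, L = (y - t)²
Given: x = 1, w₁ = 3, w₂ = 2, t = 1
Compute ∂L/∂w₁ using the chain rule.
∂L/∂w₁ = 20

Forward pass:
z = w₁x = 3×1 = 3
h = ReLU(3) = 3
y = w₂h = 2×3 = 6

Backward pass:
∂L/∂y = 2(y - t) = 2(6 - 1) = 10
∂y/∂h = w₂ = 2
∂h/∂z = 1 (ReLU derivative)
∂z/∂w₁ = x = 1

∂L/∂w₁ = 10 × 2 × 1 × 1 = 20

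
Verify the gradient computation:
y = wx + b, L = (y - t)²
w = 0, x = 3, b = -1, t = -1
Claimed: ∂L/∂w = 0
Correct

y = (0)(3) + -1 = -1
∂L/∂y = 2(y - t) = 2(-1 - -1) = 0
∂y/∂w = x = 3
∂L/∂w = 0 × 3 = 0

Claimed value: 0
Correct: The correct gradient is 0.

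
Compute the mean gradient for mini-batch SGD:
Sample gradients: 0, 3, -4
Average gradient = -0.3333

Average = (1/3)(0 + 3 + -4) = -1/3 = -0.3333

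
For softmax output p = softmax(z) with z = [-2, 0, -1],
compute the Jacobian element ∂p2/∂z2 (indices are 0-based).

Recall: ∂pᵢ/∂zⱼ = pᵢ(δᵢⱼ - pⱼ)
∂p2/∂z2 = 0.1848

p = softmax(z) = [0.09003, 0.6652, 0.2447]
p2 = 0.2447

∂p2/∂z2 = p2(1 - p2) = 0.2447 × (1 - 0.2447) = 0.1848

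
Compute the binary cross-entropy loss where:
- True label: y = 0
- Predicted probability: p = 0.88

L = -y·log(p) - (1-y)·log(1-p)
L = 2.12

L = -0·log(0.88) - 1·log(0.12) = -log(0.12) = 2.12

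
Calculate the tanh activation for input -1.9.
-0.9562

tanh(-1.9) = (e^(-1.9) - e^(1.9))/(e^(-1.9) + e^(1.9)) = -0.9562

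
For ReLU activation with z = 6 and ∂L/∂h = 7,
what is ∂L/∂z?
∂L/∂z = 7

h = ReLU(6) = 6
Since z > 0: ∂h/∂z = 1
∂L/∂z = ∂L/∂h · ∂h/∂z = 7 × 1 = 7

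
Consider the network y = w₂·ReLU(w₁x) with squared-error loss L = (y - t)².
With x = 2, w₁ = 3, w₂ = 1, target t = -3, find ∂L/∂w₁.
∂L/∂w₁ = 36

Forward pass:
z = w₁x = 3×2 = 6
h = ReLU(6) = 6
y = w₂h = 1×6 = 6

Backward pass:
∂L/∂y = 2(y - t) = 2(6 - -3) = 18
∂y/∂h = w₂ = 1
∂h/∂z = 1 (ReLU derivative)
∂z/∂w₁ = x = 2

∂L/∂w₁ = 18 × 1 × 1 × 2 = 36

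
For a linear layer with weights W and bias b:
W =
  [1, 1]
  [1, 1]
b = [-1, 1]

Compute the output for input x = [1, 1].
y = [1, 3]

Wx = [1×1 + 1×1, 1×1 + 1×1]
   = [2, 2]
y = Wx + b = [2 + -1, 2 + 1] = [1, 3]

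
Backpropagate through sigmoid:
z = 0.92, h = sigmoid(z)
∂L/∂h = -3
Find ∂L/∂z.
∂L/∂z = -0.6113

σ(0.92) = 0.715
σ'(0.92) = σ(0.92)(1 - σ(0.92)) = 0.715 × 0.285 = 0.2038
∂L/∂z = ∂L/∂h · σ'(z) = -3 × 0.2038 = -0.6113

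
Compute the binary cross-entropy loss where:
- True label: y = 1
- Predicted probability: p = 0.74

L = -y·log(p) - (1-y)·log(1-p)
L = 0.3011

L = -1·log(0.74) - 0·log(0.26) = -log(0.74) = 0.3011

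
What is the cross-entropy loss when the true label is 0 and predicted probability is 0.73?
L = 1.309

L = -0·log(0.73) - 1·log(0.27) = -log(0.27) = 1.309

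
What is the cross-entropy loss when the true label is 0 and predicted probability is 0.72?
L = 1.273

L = -0·log(0.72) - 1·log(0.28) = -log(0.28) = 1.273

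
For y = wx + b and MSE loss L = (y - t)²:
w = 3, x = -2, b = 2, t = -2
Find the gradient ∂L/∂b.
∂L/∂b = -4

y = wx + b = (3)(-2) + 2 = -4
∂L/∂y = 2(y - t) = 2(-4 - -2) = -4
∂y/∂b = 1
∂L/∂b = ∂L/∂y · ∂y/∂b = -4 × 1 = -4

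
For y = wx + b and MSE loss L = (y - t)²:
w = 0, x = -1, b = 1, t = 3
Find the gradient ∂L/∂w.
∂L/∂w = 4

y = wx + b = (0)(-1) + 1 = 1
∂L/∂y = 2(y - t) = 2(1 - 3) = -4
∂y/∂w = x = -1
∂L/∂w = ∂L/∂y · ∂y/∂w = -4 × -1 = 4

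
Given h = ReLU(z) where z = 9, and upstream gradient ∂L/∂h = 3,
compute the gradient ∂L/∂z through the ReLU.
∂L/∂z = 3

h = ReLU(9) = 9
Since z > 0: ∂h/∂z = 1
∂L/∂z = ∂L/∂h · ∂h/∂z = 3 × 1 = 3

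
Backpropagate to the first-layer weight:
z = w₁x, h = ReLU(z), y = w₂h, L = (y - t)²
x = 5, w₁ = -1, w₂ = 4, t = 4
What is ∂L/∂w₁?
∂L/∂w₁ = 0

Forward pass:
z = w₁x = -1×5 = -5
h = ReLU(-5) = 0
y = w₂h = 4×0 = 0

Backward pass:
∂L/∂y = 2(y - t) = 2(0 - 4) = -8
∂y/∂h = w₂ = 4
∂h/∂z = 0 (ReLU derivative)
∂z/∂w₁ = x = 5

∂L/∂w₁ = -8 × 4 × 0 × 5 = 0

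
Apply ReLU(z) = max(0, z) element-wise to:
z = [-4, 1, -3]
h = [0, 1, 0]

ReLU applied element-wise: max(0,-4)=0, max(0,1)=1, max(0,-3)=0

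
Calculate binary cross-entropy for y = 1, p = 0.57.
L = 0.5621

L = -1·log(0.57) - 0·log(0.43) = -log(0.57) = 0.5621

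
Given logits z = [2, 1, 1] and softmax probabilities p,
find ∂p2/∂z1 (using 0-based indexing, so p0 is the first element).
∂p2/∂z1 = -0.04492

p = softmax(z) = [0.5761, 0.2119, 0.2119]
p2 = 0.2119, p1 = 0.2119

∂p2/∂z1 = -p2 × p1 = -0.2119 × 0.2119 = -0.04492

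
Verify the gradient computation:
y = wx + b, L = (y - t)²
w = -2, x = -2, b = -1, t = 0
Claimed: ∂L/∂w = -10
Incorrect

y = (-2)(-2) + -1 = 3
∂L/∂y = 2(y - t) = 2(3 - 0) = 6
∂y/∂w = x = -2
∂L/∂w = 6 × -2 = -12

Claimed value: -10
Incorrect: The correct gradient is -12.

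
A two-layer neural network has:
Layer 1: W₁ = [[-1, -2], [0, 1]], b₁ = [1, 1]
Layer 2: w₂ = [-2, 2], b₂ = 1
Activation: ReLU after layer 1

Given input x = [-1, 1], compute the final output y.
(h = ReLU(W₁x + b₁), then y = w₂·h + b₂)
y = 5

Layer 1 pre-activation: z₁ = [0, 2]
After ReLU: h = [0, 2]
Layer 2 output: y = -2×0 + 2×2 + 1 = 5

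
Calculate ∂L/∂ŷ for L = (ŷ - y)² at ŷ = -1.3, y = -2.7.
∂L/∂ŷ = 2.8

∂L/∂ŷ = 2(ŷ - y) = 2(-1.3 - -2.7) = 2(1.4) = 2.8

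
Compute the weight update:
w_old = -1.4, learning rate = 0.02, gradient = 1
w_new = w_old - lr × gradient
w_new = -1.42

w_new = w - η·∂L/∂w = -1.4 - 0.02×(1) = -1.4 - (0.02) = -1.42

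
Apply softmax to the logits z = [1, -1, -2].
p = [0.8438, 0.1142, 0.042]

exp(z) = [2.718, 0.3679, 0.1353]
Sum = 3.221
p = [0.8438, 0.1142, 0.042]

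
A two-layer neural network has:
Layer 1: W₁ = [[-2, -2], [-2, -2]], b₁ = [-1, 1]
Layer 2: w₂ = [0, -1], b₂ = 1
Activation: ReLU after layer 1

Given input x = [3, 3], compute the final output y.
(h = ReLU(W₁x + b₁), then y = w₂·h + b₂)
y = 1

Layer 1 pre-activation: z₁ = [-13, -11]
After ReLU: h = [0, 0]
Layer 2 output: y = 0×0 + -1×0 + 1 = 1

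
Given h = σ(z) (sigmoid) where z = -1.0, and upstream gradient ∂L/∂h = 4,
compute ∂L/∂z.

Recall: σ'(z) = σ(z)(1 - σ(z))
∂L/∂z = 0.7864

σ(-1.0) = 0.2689
σ'(-1.0) = σ(-1.0)(1 - σ(-1.0)) = 0.2689 × 0.7311 = 0.1966
∂L/∂z = ∂L/∂h · σ'(z) = 4 × 0.1966 = 0.7864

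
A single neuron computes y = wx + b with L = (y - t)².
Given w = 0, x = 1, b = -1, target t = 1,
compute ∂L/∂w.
∂L/∂w = -4

y = wx + b = (0)(1) + -1 = -1
∂L/∂y = 2(y - t) = 2(-1 - 1) = -4
∂y/∂w = x = 1
∂L/∂w = ∂L/∂y · ∂y/∂w = -4 × 1 = -4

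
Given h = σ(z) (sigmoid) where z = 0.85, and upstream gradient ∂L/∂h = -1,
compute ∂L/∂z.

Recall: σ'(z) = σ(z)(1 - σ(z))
∂L/∂z = -0.2098

σ(0.85) = 0.7006
σ'(0.85) = σ(0.85)(1 - σ(0.85)) = 0.7006 × 0.2994 = 0.2098
∂L/∂z = ∂L/∂h · σ'(z) = -1 × 0.2098 = -0.2098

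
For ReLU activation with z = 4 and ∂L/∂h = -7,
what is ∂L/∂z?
∂L/∂z = -7

h = ReLU(4) = 4
Since z > 0: ∂h/∂z = 1
∂L/∂z = ∂L/∂h · ∂h/∂z = -7 × 1 = -7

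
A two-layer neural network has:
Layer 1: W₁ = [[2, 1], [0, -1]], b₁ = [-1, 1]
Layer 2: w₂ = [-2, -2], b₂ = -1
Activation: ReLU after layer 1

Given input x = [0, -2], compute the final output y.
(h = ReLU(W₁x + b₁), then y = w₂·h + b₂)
y = -7

Layer 1 pre-activation: z₁ = [-3, 3]
After ReLU: h = [0, 3]
Layer 2 output: y = -2×0 + -2×3 + -1 = -7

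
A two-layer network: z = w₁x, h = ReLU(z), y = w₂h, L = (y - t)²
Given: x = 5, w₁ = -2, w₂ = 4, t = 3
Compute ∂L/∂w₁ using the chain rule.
∂L/∂w₁ = 0

Forward pass:
z = w₁x = -2×5 = -10
h = ReLU(-10) = 0
y = w₂h = 4×0 = 0

Backward pass:
∂L/∂y = 2(y - t) = 2(0 - 3) = -6
∂y/∂h = w₂ = 4
∂h/∂z = 0 (ReLU derivative)
∂z/∂w₁ = x = 5

∂L/∂w₁ = -6 × 4 × 0 × 5 = 0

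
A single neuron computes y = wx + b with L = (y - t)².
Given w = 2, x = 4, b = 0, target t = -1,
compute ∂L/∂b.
∂L/∂b = 18

y = wx + b = (2)(4) + 0 = 8
∂L/∂y = 2(y - t) = 2(8 - -1) = 18
∂y/∂b = 1
∂L/∂b = ∂L/∂y · ∂y/∂b = 18 × 1 = 18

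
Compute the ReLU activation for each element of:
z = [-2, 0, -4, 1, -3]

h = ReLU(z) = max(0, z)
h = [0, 0, 0, 1, 0]

ReLU applied element-wise: max(0,-2)=0, max(0,0)=0, max(0,-4)=0, max(0,1)=1, max(0,-3)=0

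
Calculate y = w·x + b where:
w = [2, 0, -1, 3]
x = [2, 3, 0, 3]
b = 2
y = 15

y = (2)(2) + (0)(3) + (-1)(0) + (3)(3) + 2 = 15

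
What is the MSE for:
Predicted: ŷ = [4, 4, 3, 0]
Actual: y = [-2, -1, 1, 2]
MSE = 17.25

MSE = (1/4)((4--2)² + (4--1)² + (3-1)² + (0-2)²) = (1/4)(36 + 25 + 4 + 4) = 17.25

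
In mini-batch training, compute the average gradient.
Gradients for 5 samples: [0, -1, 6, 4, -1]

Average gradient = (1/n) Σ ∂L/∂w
Average gradient = 1.6

Average = (1/5)(0 + -1 + 6 + 4 + -1) = 8/5 = 1.6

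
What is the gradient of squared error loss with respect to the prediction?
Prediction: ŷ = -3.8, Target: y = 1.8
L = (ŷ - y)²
∂L/∂ŷ = -11.2

∂L/∂ŷ = 2(ŷ - y) = 2(-3.8 - 1.8) = 2(-5.6) = -11.2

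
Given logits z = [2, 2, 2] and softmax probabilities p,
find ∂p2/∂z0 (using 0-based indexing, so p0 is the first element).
∂p2/∂z0 = -0.1111

p = softmax(z) = [0.3333, 0.3333, 0.3333]
p2 = 0.3333, p0 = 0.3333

∂p2/∂z0 = -p2 × p0 = -0.3333 × 0.3333 = -0.1111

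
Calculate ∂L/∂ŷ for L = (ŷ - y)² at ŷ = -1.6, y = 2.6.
∂L/∂ŷ = -8.4

∂L/∂ŷ = 2(ŷ - y) = 2(-1.6 - 2.6) = 2(-4.2) = -8.4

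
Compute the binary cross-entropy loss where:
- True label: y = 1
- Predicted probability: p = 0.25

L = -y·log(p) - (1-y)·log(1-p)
L = 1.386

L = -1·log(0.25) - 0·log(0.75) = -log(0.25) = 1.386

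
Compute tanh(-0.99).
-0.7574

tanh(-0.99) = (e^(-0.99) - e^(0.99))/(e^(-0.99) + e^(0.99)) = -0.7574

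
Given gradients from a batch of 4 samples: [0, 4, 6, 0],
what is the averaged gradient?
Average gradient = 2.5

Average = (1/4)(0 + 4 + 6 + 0) = 10/4 = 2.5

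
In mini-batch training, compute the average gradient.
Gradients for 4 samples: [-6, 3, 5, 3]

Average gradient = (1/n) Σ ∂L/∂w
Average gradient = 1.25

Average = (1/4)(-6 + 3 + 5 + 3) = 5/4 = 1.25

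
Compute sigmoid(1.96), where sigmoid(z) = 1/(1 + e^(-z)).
0.8765

sigmoid(1.96) = 1/(1 + e^(-1.96)) = 1/(1 + 0.1409) = 0.8765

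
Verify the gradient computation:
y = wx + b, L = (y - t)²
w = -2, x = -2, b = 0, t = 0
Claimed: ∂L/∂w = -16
Correct

y = (-2)(-2) + 0 = 4
∂L/∂y = 2(y - t) = 2(4 - 0) = 8
∂y/∂w = x = -2
∂L/∂w = 8 × -2 = -16

Claimed value: -16
Correct: The correct gradient is -16.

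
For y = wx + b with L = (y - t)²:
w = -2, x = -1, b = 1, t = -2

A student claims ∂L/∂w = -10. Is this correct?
Correct

y = (-2)(-1) + 1 = 3
∂L/∂y = 2(y - t) = 2(3 - -2) = 10
∂y/∂w = x = -1
∂L/∂w = 10 × -1 = -10

Claimed value: -10
Correct: The correct gradient is -10.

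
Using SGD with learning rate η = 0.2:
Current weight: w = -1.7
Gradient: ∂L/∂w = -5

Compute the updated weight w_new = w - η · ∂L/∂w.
w_new = -0.7

w_new = w - η·∂L/∂w = -1.7 - 0.2×(-5) = -1.7 - (-1) = -0.7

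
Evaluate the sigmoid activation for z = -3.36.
0.03357

sigmoid(-3.36) = 1/(1 + e^(3.36)) = 1/(1 + 28.79) = 0.03357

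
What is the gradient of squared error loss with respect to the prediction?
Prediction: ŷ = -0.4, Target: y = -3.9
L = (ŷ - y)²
∂L/∂ŷ = 7.0

∂L/∂ŷ = 2(ŷ - y) = 2(-0.4 - -3.9) = 2(3.5) = 7.0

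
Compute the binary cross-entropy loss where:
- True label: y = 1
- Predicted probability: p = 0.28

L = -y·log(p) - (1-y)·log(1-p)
L = 1.273

L = -1·log(0.28) - 0·log(0.72) = -log(0.28) = 1.273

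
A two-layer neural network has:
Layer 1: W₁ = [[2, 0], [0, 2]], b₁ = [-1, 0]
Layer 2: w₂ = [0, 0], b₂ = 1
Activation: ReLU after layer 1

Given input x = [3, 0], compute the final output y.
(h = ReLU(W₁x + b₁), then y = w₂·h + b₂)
y = 1

Layer 1 pre-activation: z₁ = [5, 0]
After ReLU: h = [5, 0]
Layer 2 output: y = 0×5 + 0×0 + 1 = 1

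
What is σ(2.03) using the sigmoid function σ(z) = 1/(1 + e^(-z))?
0.8839

sigmoid(2.03) = 1/(1 + e^(-2.03)) = 1/(1 + 0.1313) = 0.8839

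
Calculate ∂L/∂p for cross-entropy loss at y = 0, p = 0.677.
∂L/∂p = 3.096

∂L/∂p = -y/p + (1-y)/(1-p) = 0 + 1/0.323 = 3.096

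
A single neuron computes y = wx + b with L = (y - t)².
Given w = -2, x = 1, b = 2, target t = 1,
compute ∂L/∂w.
∂L/∂w = -2

y = wx + b = (-2)(1) + 2 = 0
∂L/∂y = 2(y - t) = 2(0 - 1) = -2
∂y/∂w = x = 1
∂L/∂w = ∂L/∂y · ∂y/∂w = -2 × 1 = -2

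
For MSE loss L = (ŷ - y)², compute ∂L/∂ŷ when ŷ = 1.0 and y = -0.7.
∂L/∂ŷ = 3.4

∂L/∂ŷ = 2(ŷ - y) = 2(1.0 - -0.7) = 2(1.7) = 3.4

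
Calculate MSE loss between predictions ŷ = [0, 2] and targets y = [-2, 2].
MSE = 2

MSE = (1/2)((0--2)² + (2-2)²) = (1/2)(4 + 0) = 2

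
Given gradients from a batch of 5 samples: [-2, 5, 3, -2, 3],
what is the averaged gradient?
Average gradient = 1.4

Average = (1/5)(-2 + 5 + 3 + -2 + 3) = 7/5 = 1.4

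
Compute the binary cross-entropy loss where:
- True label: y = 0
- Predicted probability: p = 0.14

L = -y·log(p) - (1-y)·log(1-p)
L = 0.1508

L = -0·log(0.14) - 1·log(0.86) = -log(0.86) = 0.1508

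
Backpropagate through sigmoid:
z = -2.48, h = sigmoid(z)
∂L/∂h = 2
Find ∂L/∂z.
∂L/∂z = 0.1426

σ(-2.48) = 0.07727
σ'(-2.48) = σ(-2.48)(1 - σ(-2.48)) = 0.07727 × 0.9227 = 0.0713
∂L/∂z = ∂L/∂h · σ'(z) = 2 × 0.0713 = 0.1426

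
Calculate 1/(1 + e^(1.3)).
0.2142

sigmoid(-1.3) = 1/(1 + e^(1.3)) = 1/(1 + 3.669) = 0.2142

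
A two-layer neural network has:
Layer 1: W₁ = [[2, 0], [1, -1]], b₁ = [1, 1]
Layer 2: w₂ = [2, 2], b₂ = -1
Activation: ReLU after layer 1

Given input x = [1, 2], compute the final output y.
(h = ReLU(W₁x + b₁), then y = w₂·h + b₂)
y = 5

Layer 1 pre-activation: z₁ = [3, 0]
After ReLU: h = [3, 0]
Layer 2 output: y = 2×3 + 2×0 + -1 = 5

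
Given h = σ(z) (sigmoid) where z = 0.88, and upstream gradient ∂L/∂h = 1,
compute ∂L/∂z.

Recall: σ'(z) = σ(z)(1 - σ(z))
∂L/∂z = 0.2072

σ(0.88) = 0.7068
σ'(0.88) = σ(0.88)(1 - σ(0.88)) = 0.7068 × 0.2932 = 0.2072
∂L/∂z = ∂L/∂h · σ'(z) = 1 × 0.2072 = 0.2072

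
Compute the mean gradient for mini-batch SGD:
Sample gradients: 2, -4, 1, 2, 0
Average gradient = 0.2

Average = (1/5)(2 + -4 + 1 + 2 + 0) = 1/5 = 0.2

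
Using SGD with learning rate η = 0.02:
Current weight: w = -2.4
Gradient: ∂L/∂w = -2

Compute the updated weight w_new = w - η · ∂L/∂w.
w_new = -2.36

w_new = w - η·∂L/∂w = -2.4 - 0.02×(-2) = -2.4 - (-0.04) = -2.36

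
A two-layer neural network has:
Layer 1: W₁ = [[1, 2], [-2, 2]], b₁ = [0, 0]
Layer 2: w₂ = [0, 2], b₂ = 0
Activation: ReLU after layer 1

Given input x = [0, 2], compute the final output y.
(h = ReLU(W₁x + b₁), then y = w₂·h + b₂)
y = 8

Layer 1 pre-activation: z₁ = [4, 4]
After ReLU: h = [4, 4]
Layer 2 output: y = 0×4 + 2×4 + 0 = 8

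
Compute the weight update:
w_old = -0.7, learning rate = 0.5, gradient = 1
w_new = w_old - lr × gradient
w_new = -1.2

w_new = w - η·∂L/∂w = -0.7 - 0.5×(1) = -0.7 - (0.5) = -1.2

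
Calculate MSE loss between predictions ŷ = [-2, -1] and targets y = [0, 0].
MSE = 2.5

MSE = (1/2)((-2-0)² + (-1-0)²) = (1/2)(4 + 1) = 2.5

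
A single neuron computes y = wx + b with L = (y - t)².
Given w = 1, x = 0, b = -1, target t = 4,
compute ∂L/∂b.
∂L/∂b = -10

y = wx + b = (1)(0) + -1 = -1
∂L/∂y = 2(y - t) = 2(-1 - 4) = -10
∂y/∂b = 1
∂L/∂b = ∂L/∂y · ∂y/∂b = -10 × 1 = -10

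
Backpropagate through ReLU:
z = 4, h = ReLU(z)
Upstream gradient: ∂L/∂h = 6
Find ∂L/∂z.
∂L/∂z = 6

h = ReLU(4) = 4
Since z > 0: ∂h/∂z = 1
∂L/∂z = ∂L/∂h · ∂h/∂z = 6 × 1 = 6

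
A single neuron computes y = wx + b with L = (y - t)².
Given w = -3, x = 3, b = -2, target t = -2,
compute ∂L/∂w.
∂L/∂w = -54

y = wx + b = (-3)(3) + -2 = -11
∂L/∂y = 2(y - t) = 2(-11 - -2) = -18
∂y/∂w = x = 3
∂L/∂w = ∂L/∂y · ∂y/∂w = -18 × 3 = -54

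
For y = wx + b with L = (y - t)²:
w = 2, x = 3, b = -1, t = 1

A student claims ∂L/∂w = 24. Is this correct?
Correct

y = (2)(3) + -1 = 5
∂L/∂y = 2(y - t) = 2(5 - 1) = 8
∂y/∂w = x = 3
∂L/∂w = 8 × 3 = 24

Claimed value: 24
Correct: The correct gradient is 24.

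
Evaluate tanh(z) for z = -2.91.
-0.9941

tanh(-2.91) = (e^(-2.91) - e^(2.91))/(e^(-2.91) + e^(2.91)) = -0.9941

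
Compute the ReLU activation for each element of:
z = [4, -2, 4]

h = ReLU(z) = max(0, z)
h = [4, 0, 4]

ReLU applied element-wise: max(0,4)=4, max(0,-2)=0, max(0,4)=4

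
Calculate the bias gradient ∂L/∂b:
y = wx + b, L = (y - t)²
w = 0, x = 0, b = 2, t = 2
∂L/∂b = 0

y = wx + b = (0)(0) + 2 = 2
∂L/∂y = 2(y - t) = 2(2 - 2) = 0
∂y/∂b = 1
∂L/∂b = ∂L/∂y · ∂y/∂b = 0 × 1 = 0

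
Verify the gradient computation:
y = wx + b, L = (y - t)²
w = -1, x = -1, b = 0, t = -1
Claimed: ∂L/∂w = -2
Incorrect

y = (-1)(-1) + 0 = 1
∂L/∂y = 2(y - t) = 2(1 - -1) = 4
∂y/∂w = x = -1
∂L/∂w = 4 × -1 = -4

Claimed value: -2
Incorrect: The correct gradient is -4.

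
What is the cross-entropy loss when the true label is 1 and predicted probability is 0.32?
L = 1.139

L = -1·log(0.32) - 0·log(0.68) = -log(0.32) = 1.139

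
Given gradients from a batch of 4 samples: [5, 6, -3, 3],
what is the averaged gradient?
Average gradient = 2.75

Average = (1/4)(5 + 6 + -3 + 3) = 11/4 = 2.75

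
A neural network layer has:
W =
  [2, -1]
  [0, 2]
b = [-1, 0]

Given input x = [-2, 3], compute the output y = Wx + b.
y = [-8, 6]

Wx = [2×-2 + -1×3, 0×-2 + 2×3]
   = [-7, 6]
y = Wx + b = [-7 + -1, 6 + 0] = [-8, 6]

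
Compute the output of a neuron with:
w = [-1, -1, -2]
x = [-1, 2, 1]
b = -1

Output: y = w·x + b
y = -4

y = (-1)(-1) + (-1)(2) + (-2)(1) + -1 = -4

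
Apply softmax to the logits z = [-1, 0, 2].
p = [0.042, 0.1142, 0.8438]

exp(z) = [0.3679, 1, 7.389]
Sum = 8.757
p = [0.042, 0.1142, 0.8438]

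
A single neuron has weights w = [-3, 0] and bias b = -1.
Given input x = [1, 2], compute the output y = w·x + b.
y = -4

y = (-3)(1) + (0)(2) + -1 = -4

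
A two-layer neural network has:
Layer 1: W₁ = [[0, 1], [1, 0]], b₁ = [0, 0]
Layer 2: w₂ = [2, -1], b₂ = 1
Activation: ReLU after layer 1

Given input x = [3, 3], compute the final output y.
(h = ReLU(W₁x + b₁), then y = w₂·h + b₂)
y = 4

Layer 1 pre-activation: z₁ = [3, 3]
After ReLU: h = [3, 3]
Layer 2 output: y = 2×3 + -1×3 + 1 = 4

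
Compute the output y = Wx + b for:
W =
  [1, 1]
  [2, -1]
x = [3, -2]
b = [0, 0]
y = [1, 8]

Wx = [1×3 + 1×-2, 2×3 + -1×-2]
   = [1, 8]
y = Wx + b = [1 + 0, 8 + 0] = [1, 8]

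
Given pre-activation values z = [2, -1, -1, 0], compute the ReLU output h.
h = [2, 0, 0, 0]

ReLU applied element-wise: max(0,2)=2, max(0,-1)=0, max(0,-1)=0, max(0,0)=0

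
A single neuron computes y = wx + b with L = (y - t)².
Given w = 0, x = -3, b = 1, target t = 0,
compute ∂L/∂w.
∂L/∂w = -6

y = wx + b = (0)(-3) + 1 = 1
∂L/∂y = 2(y - t) = 2(1 - 0) = 2
∂y/∂w = x = -3
∂L/∂w = ∂L/∂y · ∂y/∂w = 2 × -3 = -6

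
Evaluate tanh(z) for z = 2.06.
0.968

tanh(2.06) = (e^(2.06) - e^(-2.06))/(e^(2.06) + e^(-2.06)) = 0.968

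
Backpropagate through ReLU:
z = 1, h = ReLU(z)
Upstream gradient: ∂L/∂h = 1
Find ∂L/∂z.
∂L/∂z = 1

h = ReLU(1) = 1
Since z > 0: ∂h/∂z = 1
∂L/∂z = ∂L/∂h · ∂h/∂z = 1 × 1 = 1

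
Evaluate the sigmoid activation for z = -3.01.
0.04698

sigmoid(-3.01) = 1/(1 + e^(3.01)) = 1/(1 + 20.29) = 0.04698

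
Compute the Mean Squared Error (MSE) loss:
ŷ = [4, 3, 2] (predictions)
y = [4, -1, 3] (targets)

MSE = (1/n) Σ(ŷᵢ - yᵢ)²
MSE = 5.667

MSE = (1/3)((4-4)² + (3--1)² + (2-3)²) = (1/3)(0 + 16 + 1) = 5.667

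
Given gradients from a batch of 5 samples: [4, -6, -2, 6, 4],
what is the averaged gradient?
Average gradient = 1.2

Average = (1/5)(4 + -6 + -2 + 6 + 4) = 6/5 = 1.2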